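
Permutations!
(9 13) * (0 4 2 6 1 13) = (0 4 2 6 1 13 9) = [4, 13, 6, 3, 2, 5, 1, 7, 8, 0, 10, 11, 12, 9]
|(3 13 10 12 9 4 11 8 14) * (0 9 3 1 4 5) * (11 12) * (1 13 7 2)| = 30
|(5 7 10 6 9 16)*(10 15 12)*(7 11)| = 9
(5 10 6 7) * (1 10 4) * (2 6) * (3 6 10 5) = [0, 5, 10, 6, 1, 4, 7, 3, 8, 9, 2] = (1 5 4)(2 10)(3 6 7)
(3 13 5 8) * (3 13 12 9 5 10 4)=(3 12 9 5 8 13 10 4)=[0, 1, 2, 12, 3, 8, 6, 7, 13, 5, 4, 11, 9, 10]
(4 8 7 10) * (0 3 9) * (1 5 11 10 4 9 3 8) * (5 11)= (0 8 7 4 1 11 10 9)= [8, 11, 2, 3, 1, 5, 6, 4, 7, 0, 9, 10]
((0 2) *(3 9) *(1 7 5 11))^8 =(11)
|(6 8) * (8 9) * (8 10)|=4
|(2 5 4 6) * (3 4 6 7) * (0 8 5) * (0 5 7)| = 15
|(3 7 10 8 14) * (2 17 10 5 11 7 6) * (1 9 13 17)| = |(1 9 13 17 10 8 14 3 6 2)(5 11 7)| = 30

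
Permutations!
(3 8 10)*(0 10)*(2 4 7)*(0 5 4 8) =(0 10 3)(2 8 5 4 7) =[10, 1, 8, 0, 7, 4, 6, 2, 5, 9, 3]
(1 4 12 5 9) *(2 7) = [0, 4, 7, 3, 12, 9, 6, 2, 8, 1, 10, 11, 5] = (1 4 12 5 9)(2 7)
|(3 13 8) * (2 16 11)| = |(2 16 11)(3 13 8)| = 3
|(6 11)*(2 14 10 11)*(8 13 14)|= 7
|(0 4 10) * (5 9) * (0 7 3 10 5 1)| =|(0 4 5 9 1)(3 10 7)| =15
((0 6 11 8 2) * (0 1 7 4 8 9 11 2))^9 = ((0 6 2 1 7 4 8)(9 11))^9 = (0 2 7 8 6 1 4)(9 11)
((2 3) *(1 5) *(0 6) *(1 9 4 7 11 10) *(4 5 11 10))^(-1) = (0 6)(1 10 7 4 11)(2 3)(5 9)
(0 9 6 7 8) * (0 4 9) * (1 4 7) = (1 4 9 6)(7 8) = [0, 4, 2, 3, 9, 5, 1, 8, 7, 6]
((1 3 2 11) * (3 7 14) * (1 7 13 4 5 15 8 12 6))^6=((1 13 4 5 15 8 12 6)(2 11 7 14 3))^6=(1 12 15 4)(2 11 7 14 3)(5 13 6 8)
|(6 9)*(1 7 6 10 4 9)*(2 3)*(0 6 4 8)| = |(0 6 1 7 4 9 10 8)(2 3)| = 8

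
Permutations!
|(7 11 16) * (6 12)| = |(6 12)(7 11 16)| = 6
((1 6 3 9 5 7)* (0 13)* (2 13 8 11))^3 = (0 2 8 13 11)(1 9)(3 7)(5 6)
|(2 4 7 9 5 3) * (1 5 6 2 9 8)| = |(1 5 3 9 6 2 4 7 8)| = 9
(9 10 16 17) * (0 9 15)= [9, 1, 2, 3, 4, 5, 6, 7, 8, 10, 16, 11, 12, 13, 14, 0, 17, 15]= (0 9 10 16 17 15)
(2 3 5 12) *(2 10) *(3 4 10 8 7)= (2 4 10)(3 5 12 8 7)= [0, 1, 4, 5, 10, 12, 6, 3, 7, 9, 2, 11, 8]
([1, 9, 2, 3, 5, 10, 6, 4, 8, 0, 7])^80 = (10)(0 9 1)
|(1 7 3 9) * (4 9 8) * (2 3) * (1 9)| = 6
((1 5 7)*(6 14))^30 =((1 5 7)(6 14))^30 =(14)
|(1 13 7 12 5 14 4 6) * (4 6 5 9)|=|(1 13 7 12 9 4 5 14 6)|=9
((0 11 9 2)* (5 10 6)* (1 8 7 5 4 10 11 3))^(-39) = ((0 3 1 8 7 5 11 9 2)(4 10 6))^(-39) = (0 11 8)(1 2 5)(3 9 7)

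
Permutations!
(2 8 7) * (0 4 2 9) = (0 4 2 8 7 9) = [4, 1, 8, 3, 2, 5, 6, 9, 7, 0]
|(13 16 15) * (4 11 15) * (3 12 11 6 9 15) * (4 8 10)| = 24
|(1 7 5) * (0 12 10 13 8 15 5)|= 9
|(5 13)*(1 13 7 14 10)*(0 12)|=6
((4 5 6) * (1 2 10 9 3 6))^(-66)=((1 2 10 9 3 6 4 5))^(-66)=(1 4 3 10)(2 5 6 9)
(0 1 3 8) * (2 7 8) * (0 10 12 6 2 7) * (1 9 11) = (0 9 11 1 3 7 8 10 12 6 2) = [9, 3, 0, 7, 4, 5, 2, 8, 10, 11, 12, 1, 6]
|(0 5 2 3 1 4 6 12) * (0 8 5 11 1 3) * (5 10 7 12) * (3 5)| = |(0 11 1 4 6 3 5 2)(7 12 8 10)| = 8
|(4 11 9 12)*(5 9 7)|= |(4 11 7 5 9 12)|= 6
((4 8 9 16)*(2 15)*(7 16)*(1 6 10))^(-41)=(1 6 10)(2 15)(4 16 7 9 8)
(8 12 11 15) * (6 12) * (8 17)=[0, 1, 2, 3, 4, 5, 12, 7, 6, 9, 10, 15, 11, 13, 14, 17, 16, 8]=(6 12 11 15 17 8)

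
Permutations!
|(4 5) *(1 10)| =2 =|(1 10)(4 5)|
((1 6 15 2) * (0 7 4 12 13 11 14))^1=(0 7 4 12 13 11 14)(1 6 15 2)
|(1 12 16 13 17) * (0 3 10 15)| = |(0 3 10 15)(1 12 16 13 17)| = 20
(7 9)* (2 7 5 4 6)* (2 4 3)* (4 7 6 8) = (2 6 7 9 5 3)(4 8) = [0, 1, 6, 2, 8, 3, 7, 9, 4, 5]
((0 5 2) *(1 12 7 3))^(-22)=(0 2 5)(1 7)(3 12)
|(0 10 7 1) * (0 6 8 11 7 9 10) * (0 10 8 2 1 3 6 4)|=11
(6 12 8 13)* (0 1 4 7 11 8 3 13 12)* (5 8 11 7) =(0 1 4 5 8 12 3 13 6) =[1, 4, 2, 13, 5, 8, 0, 7, 12, 9, 10, 11, 3, 6]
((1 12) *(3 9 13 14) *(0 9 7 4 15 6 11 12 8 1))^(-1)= ((0 9 13 14 3 7 4 15 6 11 12)(1 8))^(-1)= (0 12 11 6 15 4 7 3 14 13 9)(1 8)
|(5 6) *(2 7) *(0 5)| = 6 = |(0 5 6)(2 7)|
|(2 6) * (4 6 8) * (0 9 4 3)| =7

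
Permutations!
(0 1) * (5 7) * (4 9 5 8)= (0 1)(4 9 5 7 8)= [1, 0, 2, 3, 9, 7, 6, 8, 4, 5]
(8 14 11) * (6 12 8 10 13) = [0, 1, 2, 3, 4, 5, 12, 7, 14, 9, 13, 10, 8, 6, 11] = (6 12 8 14 11 10 13)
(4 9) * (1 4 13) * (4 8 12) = (1 8 12 4 9 13) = [0, 8, 2, 3, 9, 5, 6, 7, 12, 13, 10, 11, 4, 1]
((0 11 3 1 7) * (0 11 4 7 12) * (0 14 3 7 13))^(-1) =(0 13 4)(1 3 14 12)(7 11)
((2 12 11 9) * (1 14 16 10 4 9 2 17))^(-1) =((1 14 16 10 4 9 17)(2 12 11))^(-1) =(1 17 9 4 10 16 14)(2 11 12)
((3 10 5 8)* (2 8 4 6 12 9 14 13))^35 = (2 3 5 6 9 13 8 10 4 12 14)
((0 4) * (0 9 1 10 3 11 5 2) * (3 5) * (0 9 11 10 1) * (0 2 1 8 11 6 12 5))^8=((0 4 6 12 5 1 8 11 3 10)(2 9))^8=(0 3 8 5 6)(1 12 4 10 11)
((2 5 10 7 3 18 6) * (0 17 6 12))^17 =(0 3 5 17 18 10 6 12 7 2)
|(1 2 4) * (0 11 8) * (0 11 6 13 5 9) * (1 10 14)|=|(0 6 13 5 9)(1 2 4 10 14)(8 11)|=10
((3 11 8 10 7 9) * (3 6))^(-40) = ((3 11 8 10 7 9 6))^(-40) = (3 8 7 6 11 10 9)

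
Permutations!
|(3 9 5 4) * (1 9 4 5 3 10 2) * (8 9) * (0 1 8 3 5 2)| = 20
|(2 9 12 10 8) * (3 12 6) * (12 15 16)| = |(2 9 6 3 15 16 12 10 8)| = 9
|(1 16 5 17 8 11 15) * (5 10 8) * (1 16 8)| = |(1 8 11 15 16 10)(5 17)| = 6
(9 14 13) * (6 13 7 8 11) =(6 13 9 14 7 8 11) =[0, 1, 2, 3, 4, 5, 13, 8, 11, 14, 10, 6, 12, 9, 7]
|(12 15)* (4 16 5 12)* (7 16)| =|(4 7 16 5 12 15)| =6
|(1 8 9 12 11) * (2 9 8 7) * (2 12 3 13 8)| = |(1 7 12 11)(2 9 3 13 8)| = 20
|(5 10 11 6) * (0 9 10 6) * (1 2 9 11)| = |(0 11)(1 2 9 10)(5 6)| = 4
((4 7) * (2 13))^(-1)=((2 13)(4 7))^(-1)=(2 13)(4 7)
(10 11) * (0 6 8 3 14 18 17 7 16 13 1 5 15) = [6, 5, 2, 14, 4, 15, 8, 16, 3, 9, 11, 10, 12, 1, 18, 0, 13, 7, 17] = (0 6 8 3 14 18 17 7 16 13 1 5 15)(10 11)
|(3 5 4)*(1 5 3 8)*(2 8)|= 5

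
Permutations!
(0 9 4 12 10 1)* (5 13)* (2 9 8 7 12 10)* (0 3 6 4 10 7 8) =(1 3 6 4 7 12 2 9 10)(5 13) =[0, 3, 9, 6, 7, 13, 4, 12, 8, 10, 1, 11, 2, 5]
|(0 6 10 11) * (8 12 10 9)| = 7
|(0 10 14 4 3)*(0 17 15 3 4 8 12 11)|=6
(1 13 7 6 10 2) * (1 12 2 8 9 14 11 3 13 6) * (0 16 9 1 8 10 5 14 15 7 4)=(0 16 9 15 7 8 1 6 5 14 11 3 13 4)(2 12)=[16, 6, 12, 13, 0, 14, 5, 8, 1, 15, 10, 3, 2, 4, 11, 7, 9]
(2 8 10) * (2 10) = (10)(2 8) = [0, 1, 8, 3, 4, 5, 6, 7, 2, 9, 10]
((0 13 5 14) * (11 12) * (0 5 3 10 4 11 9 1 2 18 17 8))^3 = ((0 13 3 10 4 11 12 9 1 2 18 17 8)(5 14))^3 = (0 10 12 2 8 3 11 1 17 13 4 9 18)(5 14)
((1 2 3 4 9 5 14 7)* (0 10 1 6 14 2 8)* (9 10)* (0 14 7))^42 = (0 5 3 10 8)(1 14 9 2 4)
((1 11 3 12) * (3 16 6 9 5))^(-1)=((1 11 16 6 9 5 3 12))^(-1)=(1 12 3 5 9 6 16 11)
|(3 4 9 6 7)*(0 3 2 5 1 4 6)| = |(0 3 6 7 2 5 1 4 9)| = 9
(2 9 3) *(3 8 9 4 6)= (2 4 6 3)(8 9)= [0, 1, 4, 2, 6, 5, 3, 7, 9, 8]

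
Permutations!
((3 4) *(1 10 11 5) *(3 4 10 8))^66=(11)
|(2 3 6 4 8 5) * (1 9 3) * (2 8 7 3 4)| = 14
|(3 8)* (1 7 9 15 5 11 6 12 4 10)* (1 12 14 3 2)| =33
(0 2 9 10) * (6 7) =(0 2 9 10)(6 7) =[2, 1, 9, 3, 4, 5, 7, 6, 8, 10, 0]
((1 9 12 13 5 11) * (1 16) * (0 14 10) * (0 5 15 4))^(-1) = ((0 14 10 5 11 16 1 9 12 13 15 4))^(-1) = (0 4 15 13 12 9 1 16 11 5 10 14)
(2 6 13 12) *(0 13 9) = (0 13 12 2 6 9) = [13, 1, 6, 3, 4, 5, 9, 7, 8, 0, 10, 11, 2, 12]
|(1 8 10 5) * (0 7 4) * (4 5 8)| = |(0 7 5 1 4)(8 10)| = 10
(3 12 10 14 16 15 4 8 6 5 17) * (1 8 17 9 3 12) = (1 8 6 5 9 3)(4 17 12 10 14 16 15) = [0, 8, 2, 1, 17, 9, 5, 7, 6, 3, 14, 11, 10, 13, 16, 4, 15, 12]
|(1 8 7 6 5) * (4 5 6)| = |(1 8 7 4 5)| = 5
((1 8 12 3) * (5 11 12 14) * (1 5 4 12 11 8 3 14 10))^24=((1 3 5 8 10)(4 12 14))^24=(14)(1 10 8 5 3)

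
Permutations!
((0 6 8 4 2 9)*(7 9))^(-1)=(0 9 7 2 4 8 6)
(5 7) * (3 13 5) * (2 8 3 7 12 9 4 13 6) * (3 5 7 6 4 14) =(2 8 5 12 9 14 3 4 13 7 6) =[0, 1, 8, 4, 13, 12, 2, 6, 5, 14, 10, 11, 9, 7, 3]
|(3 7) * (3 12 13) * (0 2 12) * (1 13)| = |(0 2 12 1 13 3 7)| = 7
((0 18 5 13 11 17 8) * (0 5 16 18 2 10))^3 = (5 17 13 8 11)(16 18)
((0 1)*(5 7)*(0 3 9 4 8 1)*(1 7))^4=(1 8 3 7 9 5 4)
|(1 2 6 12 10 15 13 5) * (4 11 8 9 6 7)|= 13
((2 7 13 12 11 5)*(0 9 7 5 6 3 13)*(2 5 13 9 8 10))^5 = ((0 8 10 2 13 12 11 6 3 9 7))^5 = (0 12 7 13 9 2 3 10 6 8 11)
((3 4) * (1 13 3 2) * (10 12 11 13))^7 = ((1 10 12 11 13 3 4 2))^7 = (1 2 4 3 13 11 12 10)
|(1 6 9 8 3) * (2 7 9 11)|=8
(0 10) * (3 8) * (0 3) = (0 10 3 8) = [10, 1, 2, 8, 4, 5, 6, 7, 0, 9, 3]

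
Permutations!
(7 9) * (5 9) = (5 9 7) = [0, 1, 2, 3, 4, 9, 6, 5, 8, 7]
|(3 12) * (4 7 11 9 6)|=10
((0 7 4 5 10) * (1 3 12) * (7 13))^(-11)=((0 13 7 4 5 10)(1 3 12))^(-11)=(0 13 7 4 5 10)(1 3 12)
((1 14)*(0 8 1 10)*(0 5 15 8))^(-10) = ((1 14 10 5 15 8))^(-10) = (1 10 15)(5 8 14)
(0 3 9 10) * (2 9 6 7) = (0 3 6 7 2 9 10) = [3, 1, 9, 6, 4, 5, 7, 2, 8, 10, 0]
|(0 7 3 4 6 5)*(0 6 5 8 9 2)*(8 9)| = 8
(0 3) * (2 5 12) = (0 3)(2 5 12) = [3, 1, 5, 0, 4, 12, 6, 7, 8, 9, 10, 11, 2]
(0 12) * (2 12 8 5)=(0 8 5 2 12)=[8, 1, 12, 3, 4, 2, 6, 7, 5, 9, 10, 11, 0]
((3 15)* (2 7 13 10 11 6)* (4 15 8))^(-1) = ((2 7 13 10 11 6)(3 8 4 15))^(-1) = (2 6 11 10 13 7)(3 15 4 8)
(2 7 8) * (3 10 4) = (2 7 8)(3 10 4) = [0, 1, 7, 10, 3, 5, 6, 8, 2, 9, 4]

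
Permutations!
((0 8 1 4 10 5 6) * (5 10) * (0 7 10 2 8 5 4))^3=(0 7 8 5 10 1 6 2)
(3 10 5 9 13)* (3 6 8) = (3 10 5 9 13 6 8) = [0, 1, 2, 10, 4, 9, 8, 7, 3, 13, 5, 11, 12, 6]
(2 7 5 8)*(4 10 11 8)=(2 7 5 4 10 11 8)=[0, 1, 7, 3, 10, 4, 6, 5, 2, 9, 11, 8]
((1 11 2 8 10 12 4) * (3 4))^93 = (1 12 2 4 10 11 3 8)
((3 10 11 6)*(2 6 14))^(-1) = (2 14 11 10 3 6)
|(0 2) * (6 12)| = |(0 2)(6 12)| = 2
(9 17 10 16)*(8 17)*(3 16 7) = (3 16 9 8 17 10 7) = [0, 1, 2, 16, 4, 5, 6, 3, 17, 8, 7, 11, 12, 13, 14, 15, 9, 10]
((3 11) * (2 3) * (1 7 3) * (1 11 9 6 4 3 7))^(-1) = ((2 11)(3 9 6 4))^(-1) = (2 11)(3 4 6 9)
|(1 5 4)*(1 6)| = 4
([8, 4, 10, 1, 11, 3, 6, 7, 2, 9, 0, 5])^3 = (0 10 2 8)(1 5 4 3 11)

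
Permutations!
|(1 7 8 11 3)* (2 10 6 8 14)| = 9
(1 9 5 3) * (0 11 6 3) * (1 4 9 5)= [11, 5, 2, 4, 9, 0, 3, 7, 8, 1, 10, 6]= (0 11 6 3 4 9 1 5)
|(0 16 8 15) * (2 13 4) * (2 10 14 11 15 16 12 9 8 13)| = |(0 12 9 8 16 13 4 10 14 11 15)| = 11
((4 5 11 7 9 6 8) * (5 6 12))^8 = (4 8 6)(5 9 11 12 7)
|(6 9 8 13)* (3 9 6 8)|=|(3 9)(8 13)|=2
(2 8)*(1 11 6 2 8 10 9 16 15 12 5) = [0, 11, 10, 3, 4, 1, 2, 7, 8, 16, 9, 6, 5, 13, 14, 12, 15] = (1 11 6 2 10 9 16 15 12 5)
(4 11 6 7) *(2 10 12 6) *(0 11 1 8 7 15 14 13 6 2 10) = (0 11 10 12 2)(1 8 7 4)(6 15 14 13) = [11, 8, 0, 3, 1, 5, 15, 4, 7, 9, 12, 10, 2, 6, 13, 14]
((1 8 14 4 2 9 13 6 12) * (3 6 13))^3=((1 8 14 4 2 9 3 6 12))^3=(1 4 3)(2 6 8)(9 12 14)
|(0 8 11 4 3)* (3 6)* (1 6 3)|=|(0 8 11 4 3)(1 6)|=10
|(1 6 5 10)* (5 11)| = |(1 6 11 5 10)| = 5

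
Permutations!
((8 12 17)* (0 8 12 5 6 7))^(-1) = (0 7 6 5 8)(12 17)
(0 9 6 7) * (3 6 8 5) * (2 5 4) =(0 9 8 4 2 5 3 6 7) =[9, 1, 5, 6, 2, 3, 7, 0, 4, 8]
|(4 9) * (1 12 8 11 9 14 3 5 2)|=10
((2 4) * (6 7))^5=((2 4)(6 7))^5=(2 4)(6 7)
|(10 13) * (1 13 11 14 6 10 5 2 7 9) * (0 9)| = 28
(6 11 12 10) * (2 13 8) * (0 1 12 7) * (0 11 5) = (0 1 12 10 6 5)(2 13 8)(7 11) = [1, 12, 13, 3, 4, 0, 5, 11, 2, 9, 6, 7, 10, 8]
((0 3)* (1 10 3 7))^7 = (0 1 3 7 10)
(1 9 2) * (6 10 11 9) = (1 6 10 11 9 2) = [0, 6, 1, 3, 4, 5, 10, 7, 8, 2, 11, 9]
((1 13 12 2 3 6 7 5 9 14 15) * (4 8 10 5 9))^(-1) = (1 15 14 9 7 6 3 2 12 13)(4 5 10 8)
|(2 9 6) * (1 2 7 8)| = 6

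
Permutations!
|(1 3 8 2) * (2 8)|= 3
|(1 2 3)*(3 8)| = 4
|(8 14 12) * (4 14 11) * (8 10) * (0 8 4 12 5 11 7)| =6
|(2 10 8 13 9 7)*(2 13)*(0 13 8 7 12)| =4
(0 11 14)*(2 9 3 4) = (0 11 14)(2 9 3 4) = [11, 1, 9, 4, 2, 5, 6, 7, 8, 3, 10, 14, 12, 13, 0]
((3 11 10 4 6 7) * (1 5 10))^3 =((1 5 10 4 6 7 3 11))^3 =(1 4 3 5 6 11 10 7)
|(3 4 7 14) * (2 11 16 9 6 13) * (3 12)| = |(2 11 16 9 6 13)(3 4 7 14 12)| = 30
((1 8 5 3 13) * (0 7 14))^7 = ((0 7 14)(1 8 5 3 13))^7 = (0 7 14)(1 5 13 8 3)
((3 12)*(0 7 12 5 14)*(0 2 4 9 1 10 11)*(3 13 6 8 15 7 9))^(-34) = ((0 9 1 10 11)(2 4 3 5 14)(6 8 15 7 12 13))^(-34) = (0 9 1 10 11)(2 4 3 5 14)(6 15 12)(7 13 8)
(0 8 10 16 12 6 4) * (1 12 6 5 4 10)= (0 8 1 12 5 4)(6 10 16)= [8, 12, 2, 3, 0, 4, 10, 7, 1, 9, 16, 11, 5, 13, 14, 15, 6]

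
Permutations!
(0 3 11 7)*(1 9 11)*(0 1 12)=(0 3 12)(1 9 11 7)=[3, 9, 2, 12, 4, 5, 6, 1, 8, 11, 10, 7, 0]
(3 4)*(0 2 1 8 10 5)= (0 2 1 8 10 5)(3 4)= [2, 8, 1, 4, 3, 0, 6, 7, 10, 9, 5]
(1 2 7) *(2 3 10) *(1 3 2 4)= (1 2 7 3 10 4)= [0, 2, 7, 10, 1, 5, 6, 3, 8, 9, 4]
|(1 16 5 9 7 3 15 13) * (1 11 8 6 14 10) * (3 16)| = |(1 3 15 13 11 8 6 14 10)(5 9 7 16)| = 36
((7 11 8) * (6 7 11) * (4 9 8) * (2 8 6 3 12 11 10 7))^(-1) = ((2 8 10 7 3 12 11 4 9 6))^(-1) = (2 6 9 4 11 12 3 7 10 8)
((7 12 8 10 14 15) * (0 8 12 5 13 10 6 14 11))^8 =(0 10 5 15 6)(7 14 8 11 13)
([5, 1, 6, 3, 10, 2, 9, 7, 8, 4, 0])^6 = (0 10 4 9 6 2 5)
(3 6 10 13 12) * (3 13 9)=(3 6 10 9)(12 13)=[0, 1, 2, 6, 4, 5, 10, 7, 8, 3, 9, 11, 13, 12]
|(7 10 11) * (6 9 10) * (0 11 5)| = 7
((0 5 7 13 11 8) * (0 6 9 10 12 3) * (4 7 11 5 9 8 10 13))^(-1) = ((0 9 13 5 11 10 12 3)(4 7)(6 8))^(-1) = (0 3 12 10 11 5 13 9)(4 7)(6 8)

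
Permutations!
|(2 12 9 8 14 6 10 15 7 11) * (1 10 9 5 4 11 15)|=|(1 10)(2 12 5 4 11)(6 9 8 14)(7 15)|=20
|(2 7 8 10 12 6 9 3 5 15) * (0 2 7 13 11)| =36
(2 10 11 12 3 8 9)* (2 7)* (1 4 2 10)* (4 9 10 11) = [0, 9, 1, 8, 2, 5, 6, 11, 10, 7, 4, 12, 3] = (1 9 7 11 12 3 8 10 4 2)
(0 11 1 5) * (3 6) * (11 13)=[13, 5, 2, 6, 4, 0, 3, 7, 8, 9, 10, 1, 12, 11]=(0 13 11 1 5)(3 6)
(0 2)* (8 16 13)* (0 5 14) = (0 2 5 14)(8 16 13) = [2, 1, 5, 3, 4, 14, 6, 7, 16, 9, 10, 11, 12, 8, 0, 15, 13]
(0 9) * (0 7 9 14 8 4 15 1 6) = (0 14 8 4 15 1 6)(7 9) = [14, 6, 2, 3, 15, 5, 0, 9, 4, 7, 10, 11, 12, 13, 8, 1]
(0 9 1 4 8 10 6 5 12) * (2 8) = (0 9 1 4 2 8 10 6 5 12) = [9, 4, 8, 3, 2, 12, 5, 7, 10, 1, 6, 11, 0]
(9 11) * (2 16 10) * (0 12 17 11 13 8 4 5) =(0 12 17 11 9 13 8 4 5)(2 16 10) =[12, 1, 16, 3, 5, 0, 6, 7, 4, 13, 2, 9, 17, 8, 14, 15, 10, 11]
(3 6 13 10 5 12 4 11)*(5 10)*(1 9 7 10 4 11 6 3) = (1 9 7 10 4 6 13 5 12 11) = [0, 9, 2, 3, 6, 12, 13, 10, 8, 7, 4, 1, 11, 5]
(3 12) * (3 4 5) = (3 12 4 5) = [0, 1, 2, 12, 5, 3, 6, 7, 8, 9, 10, 11, 4]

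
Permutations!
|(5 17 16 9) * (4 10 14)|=12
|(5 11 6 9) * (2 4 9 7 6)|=10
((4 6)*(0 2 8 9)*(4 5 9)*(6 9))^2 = ((0 2 8 4 9)(5 6))^2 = (0 8 9 2 4)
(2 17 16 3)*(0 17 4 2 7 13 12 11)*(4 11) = (0 17 16 3 7 13 12 4 2 11) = [17, 1, 11, 7, 2, 5, 6, 13, 8, 9, 10, 0, 4, 12, 14, 15, 3, 16]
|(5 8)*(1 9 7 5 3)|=|(1 9 7 5 8 3)|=6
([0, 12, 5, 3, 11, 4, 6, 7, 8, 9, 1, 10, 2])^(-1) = (1 10 11 4 5 2 12)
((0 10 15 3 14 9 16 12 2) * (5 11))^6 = ((0 10 15 3 14 9 16 12 2)(5 11))^6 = (0 16 3)(2 9 15)(10 12 14)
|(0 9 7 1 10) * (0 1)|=|(0 9 7)(1 10)|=6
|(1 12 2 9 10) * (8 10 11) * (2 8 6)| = 4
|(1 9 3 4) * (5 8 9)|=6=|(1 5 8 9 3 4)|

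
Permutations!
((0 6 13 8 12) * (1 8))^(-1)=(0 12 8 1 13 6)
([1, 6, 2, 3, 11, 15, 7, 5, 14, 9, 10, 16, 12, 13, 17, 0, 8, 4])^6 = (17)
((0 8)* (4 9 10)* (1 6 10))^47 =((0 8)(1 6 10 4 9))^47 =(0 8)(1 10 9 6 4)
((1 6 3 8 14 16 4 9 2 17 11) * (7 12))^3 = ((1 6 3 8 14 16 4 9 2 17 11)(7 12))^3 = (1 8 4 17 6 14 9 11 3 16 2)(7 12)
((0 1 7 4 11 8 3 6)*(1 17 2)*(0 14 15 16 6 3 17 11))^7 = ((0 11 8 17 2 1 7 4)(6 14 15 16))^7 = (0 4 7 1 2 17 8 11)(6 16 15 14)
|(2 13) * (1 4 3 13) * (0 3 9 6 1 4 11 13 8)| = |(0 3 8)(1 11 13 2 4 9 6)| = 21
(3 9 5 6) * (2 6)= (2 6 3 9 5)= [0, 1, 6, 9, 4, 2, 3, 7, 8, 5]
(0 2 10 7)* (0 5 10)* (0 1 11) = (0 2 1 11)(5 10 7) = [2, 11, 1, 3, 4, 10, 6, 5, 8, 9, 7, 0]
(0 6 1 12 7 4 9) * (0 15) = (0 6 1 12 7 4 9 15) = [6, 12, 2, 3, 9, 5, 1, 4, 8, 15, 10, 11, 7, 13, 14, 0]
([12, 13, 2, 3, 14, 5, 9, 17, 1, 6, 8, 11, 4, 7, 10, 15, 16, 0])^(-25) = (0 8)(1 12)(4 13)(6 9)(7 14)(10 17)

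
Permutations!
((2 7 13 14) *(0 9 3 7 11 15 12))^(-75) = ((0 9 3 7 13 14 2 11 15 12))^(-75) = (0 14)(2 9)(3 11)(7 15)(12 13)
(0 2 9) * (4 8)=(0 2 9)(4 8)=[2, 1, 9, 3, 8, 5, 6, 7, 4, 0]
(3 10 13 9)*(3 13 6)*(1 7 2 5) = (1 7 2 5)(3 10 6)(9 13) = [0, 7, 5, 10, 4, 1, 3, 2, 8, 13, 6, 11, 12, 9]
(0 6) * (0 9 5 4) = (0 6 9 5 4) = [6, 1, 2, 3, 0, 4, 9, 7, 8, 5]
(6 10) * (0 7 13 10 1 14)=(0 7 13 10 6 1 14)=[7, 14, 2, 3, 4, 5, 1, 13, 8, 9, 6, 11, 12, 10, 0]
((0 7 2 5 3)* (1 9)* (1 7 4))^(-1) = ((0 4 1 9 7 2 5 3))^(-1) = (0 3 5 2 7 9 1 4)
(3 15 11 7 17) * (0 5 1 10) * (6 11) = (0 5 1 10)(3 15 6 11 7 17) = [5, 10, 2, 15, 4, 1, 11, 17, 8, 9, 0, 7, 12, 13, 14, 6, 16, 3]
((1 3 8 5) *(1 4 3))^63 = ((3 8 5 4))^63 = (3 4 5 8)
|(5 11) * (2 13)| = |(2 13)(5 11)| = 2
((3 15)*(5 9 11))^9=((3 15)(5 9 11))^9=(3 15)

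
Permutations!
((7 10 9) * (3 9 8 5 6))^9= (3 7 8 6 9 10 5)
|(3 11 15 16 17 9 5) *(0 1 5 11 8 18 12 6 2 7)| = |(0 1 5 3 8 18 12 6 2 7)(9 11 15 16 17)| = 10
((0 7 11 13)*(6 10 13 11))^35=(13)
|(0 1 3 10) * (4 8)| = 4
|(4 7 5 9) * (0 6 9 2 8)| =8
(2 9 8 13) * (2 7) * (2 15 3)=(2 9 8 13 7 15 3)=[0, 1, 9, 2, 4, 5, 6, 15, 13, 8, 10, 11, 12, 7, 14, 3]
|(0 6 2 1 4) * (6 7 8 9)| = 8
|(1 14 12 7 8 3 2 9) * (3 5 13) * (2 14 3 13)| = 9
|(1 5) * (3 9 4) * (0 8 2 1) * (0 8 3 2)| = |(0 3 9 4 2 1 5 8)| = 8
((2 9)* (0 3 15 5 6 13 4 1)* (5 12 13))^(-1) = ((0 3 15 12 13 4 1)(2 9)(5 6))^(-1) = (0 1 4 13 12 15 3)(2 9)(5 6)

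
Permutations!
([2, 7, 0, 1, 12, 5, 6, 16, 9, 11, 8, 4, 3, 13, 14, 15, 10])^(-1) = [2, 3, 0, 12, 11, 5, 6, 1, 10, 8, 16, 9, 4, 13, 14, 15, 7]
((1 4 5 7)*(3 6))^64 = (7)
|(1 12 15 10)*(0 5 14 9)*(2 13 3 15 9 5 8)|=10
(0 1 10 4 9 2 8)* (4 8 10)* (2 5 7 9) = (0 1 4 2 10 8)(5 7 9) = [1, 4, 10, 3, 2, 7, 6, 9, 0, 5, 8]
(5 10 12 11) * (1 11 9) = (1 11 5 10 12 9) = [0, 11, 2, 3, 4, 10, 6, 7, 8, 1, 12, 5, 9]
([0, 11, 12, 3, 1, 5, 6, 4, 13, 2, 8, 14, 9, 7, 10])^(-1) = [0, 4, 9, 3, 7, 5, 6, 13, 10, 12, 14, 1, 2, 8, 11]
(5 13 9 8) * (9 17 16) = (5 13 17 16 9 8) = [0, 1, 2, 3, 4, 13, 6, 7, 5, 8, 10, 11, 12, 17, 14, 15, 9, 16]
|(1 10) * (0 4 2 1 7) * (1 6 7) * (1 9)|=|(0 4 2 6 7)(1 10 9)|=15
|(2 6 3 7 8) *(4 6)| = |(2 4 6 3 7 8)| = 6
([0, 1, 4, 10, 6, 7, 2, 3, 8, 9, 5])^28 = (10)(2 4 6)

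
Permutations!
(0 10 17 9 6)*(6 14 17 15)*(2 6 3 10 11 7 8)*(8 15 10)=(0 11 7 15 3 8 2 6)(9 14 17)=[11, 1, 6, 8, 4, 5, 0, 15, 2, 14, 10, 7, 12, 13, 17, 3, 16, 9]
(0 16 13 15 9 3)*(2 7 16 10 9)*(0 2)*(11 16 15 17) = (0 10 9 3 2 7 15)(11 16 13 17) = [10, 1, 7, 2, 4, 5, 6, 15, 8, 3, 9, 16, 12, 17, 14, 0, 13, 11]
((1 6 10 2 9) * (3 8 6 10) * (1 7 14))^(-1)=(1 14 7 9 2 10)(3 6 8)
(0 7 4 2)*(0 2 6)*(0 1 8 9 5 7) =[0, 8, 2, 3, 6, 7, 1, 4, 9, 5] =(1 8 9 5 7 4 6)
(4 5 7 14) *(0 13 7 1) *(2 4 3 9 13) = [2, 0, 4, 9, 5, 1, 6, 14, 8, 13, 10, 11, 12, 7, 3] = (0 2 4 5 1)(3 9 13 7 14)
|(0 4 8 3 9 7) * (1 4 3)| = 12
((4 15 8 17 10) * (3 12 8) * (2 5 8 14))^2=((2 5 8 17 10 4 15 3 12 14))^2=(2 8 10 15 12)(3 14 5 17 4)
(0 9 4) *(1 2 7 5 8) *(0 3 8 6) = (0 9 4 3 8 1 2 7 5 6) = [9, 2, 7, 8, 3, 6, 0, 5, 1, 4]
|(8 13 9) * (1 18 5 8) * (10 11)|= |(1 18 5 8 13 9)(10 11)|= 6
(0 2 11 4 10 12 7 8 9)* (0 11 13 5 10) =(0 2 13 5 10 12 7 8 9 11 4) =[2, 1, 13, 3, 0, 10, 6, 8, 9, 11, 12, 4, 7, 5]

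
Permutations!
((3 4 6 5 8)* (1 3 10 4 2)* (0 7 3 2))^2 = (0 3 7)(4 5 10 6 8)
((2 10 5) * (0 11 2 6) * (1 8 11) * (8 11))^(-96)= (0 11 10 6 1 2 5)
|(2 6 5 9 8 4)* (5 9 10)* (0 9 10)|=8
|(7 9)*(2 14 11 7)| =5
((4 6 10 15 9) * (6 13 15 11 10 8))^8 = (15)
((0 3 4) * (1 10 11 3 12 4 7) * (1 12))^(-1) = (0 4 12 7 3 11 10 1)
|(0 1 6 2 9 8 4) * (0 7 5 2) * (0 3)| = |(0 1 6 3)(2 9 8 4 7 5)| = 12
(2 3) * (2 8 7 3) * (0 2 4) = [2, 1, 4, 8, 0, 5, 6, 3, 7] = (0 2 4)(3 8 7)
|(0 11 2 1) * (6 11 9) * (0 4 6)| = 10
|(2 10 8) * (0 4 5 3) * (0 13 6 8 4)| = |(2 10 4 5 3 13 6 8)| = 8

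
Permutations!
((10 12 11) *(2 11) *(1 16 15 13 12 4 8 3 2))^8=((1 16 15 13 12)(2 11 10 4 8 3))^8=(1 13 16 12 15)(2 10 8)(3 11 4)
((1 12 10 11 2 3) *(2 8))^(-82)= ((1 12 10 11 8 2 3))^(-82)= (1 10 8 3 12 11 2)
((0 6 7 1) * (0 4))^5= (7)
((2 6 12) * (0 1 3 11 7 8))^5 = (0 8 7 11 3 1)(2 12 6)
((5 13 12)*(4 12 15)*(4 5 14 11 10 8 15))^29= (4 14 10 15 13 12 11 8 5)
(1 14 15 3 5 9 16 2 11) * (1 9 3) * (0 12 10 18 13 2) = [12, 14, 11, 5, 4, 3, 6, 7, 8, 16, 18, 9, 10, 2, 15, 1, 0, 17, 13] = (0 12 10 18 13 2 11 9 16)(1 14 15)(3 5)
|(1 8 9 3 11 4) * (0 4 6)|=8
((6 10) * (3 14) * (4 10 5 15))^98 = (4 5 10 15 6)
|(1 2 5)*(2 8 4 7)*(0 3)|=|(0 3)(1 8 4 7 2 5)|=6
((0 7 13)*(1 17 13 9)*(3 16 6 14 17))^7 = ((0 7 9 1 3 16 6 14 17 13))^7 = (0 14 3 7 17 16 9 13 6 1)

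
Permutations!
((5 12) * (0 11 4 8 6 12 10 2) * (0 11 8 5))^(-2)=(0 6)(2 5 11 10 4)(8 12)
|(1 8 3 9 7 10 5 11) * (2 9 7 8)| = 9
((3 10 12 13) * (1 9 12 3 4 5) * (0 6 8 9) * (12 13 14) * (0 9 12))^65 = (14)(3 10)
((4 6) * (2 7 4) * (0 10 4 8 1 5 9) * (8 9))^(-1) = (0 9 7 2 6 4 10)(1 8 5)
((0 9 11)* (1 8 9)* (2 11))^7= ((0 1 8 9 2 11))^7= (0 1 8 9 2 11)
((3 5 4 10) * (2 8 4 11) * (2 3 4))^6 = ((2 8)(3 5 11)(4 10))^6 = (11)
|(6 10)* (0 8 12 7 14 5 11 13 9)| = 18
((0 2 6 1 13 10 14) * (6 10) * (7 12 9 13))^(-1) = (0 14 10 2)(1 6 13 9 12 7)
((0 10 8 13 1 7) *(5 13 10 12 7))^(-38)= ((0 12 7)(1 5 13)(8 10))^(-38)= (0 12 7)(1 5 13)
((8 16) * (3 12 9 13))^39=(3 13 9 12)(8 16)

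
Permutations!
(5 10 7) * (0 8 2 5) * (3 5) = (0 8 2 3 5 10 7) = [8, 1, 3, 5, 4, 10, 6, 0, 2, 9, 7]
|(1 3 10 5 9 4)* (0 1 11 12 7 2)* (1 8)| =12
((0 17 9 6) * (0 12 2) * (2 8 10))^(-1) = (0 2 10 8 12 6 9 17)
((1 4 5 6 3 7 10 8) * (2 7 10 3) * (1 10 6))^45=((1 4 5)(2 7 3 6)(8 10))^45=(2 7 3 6)(8 10)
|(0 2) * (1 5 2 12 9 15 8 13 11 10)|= 11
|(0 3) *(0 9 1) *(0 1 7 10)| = |(0 3 9 7 10)| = 5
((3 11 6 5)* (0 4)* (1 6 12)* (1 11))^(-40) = ((0 4)(1 6 5 3)(11 12))^(-40) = (12)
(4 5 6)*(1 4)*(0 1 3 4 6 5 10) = (0 1 6 3 4 10) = [1, 6, 2, 4, 10, 5, 3, 7, 8, 9, 0]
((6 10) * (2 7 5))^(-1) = ((2 7 5)(6 10))^(-1) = (2 5 7)(6 10)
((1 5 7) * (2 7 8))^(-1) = ((1 5 8 2 7))^(-1) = (1 7 2 8 5)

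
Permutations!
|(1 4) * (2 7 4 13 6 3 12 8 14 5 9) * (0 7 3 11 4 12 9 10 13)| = 12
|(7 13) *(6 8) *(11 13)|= 6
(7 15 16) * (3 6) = [0, 1, 2, 6, 4, 5, 3, 15, 8, 9, 10, 11, 12, 13, 14, 16, 7] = (3 6)(7 15 16)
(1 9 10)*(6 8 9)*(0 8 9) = (0 8)(1 6 9 10) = [8, 6, 2, 3, 4, 5, 9, 7, 0, 10, 1]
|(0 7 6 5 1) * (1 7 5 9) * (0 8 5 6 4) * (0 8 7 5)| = 7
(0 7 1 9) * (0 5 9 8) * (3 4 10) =(0 7 1 8)(3 4 10)(5 9) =[7, 8, 2, 4, 10, 9, 6, 1, 0, 5, 3]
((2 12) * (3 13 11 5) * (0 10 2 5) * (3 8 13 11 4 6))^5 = (0 8 11 5 3 12 6 2 4 10 13) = ((0 10 2 12 5 8 13 4 6 3 11))^5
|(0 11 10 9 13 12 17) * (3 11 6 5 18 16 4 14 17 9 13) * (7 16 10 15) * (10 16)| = 8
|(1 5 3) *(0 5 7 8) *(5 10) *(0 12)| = 8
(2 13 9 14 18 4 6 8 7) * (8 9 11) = (2 13 11 8 7)(4 6 9 14 18) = [0, 1, 13, 3, 6, 5, 9, 2, 7, 14, 10, 8, 12, 11, 18, 15, 16, 17, 4]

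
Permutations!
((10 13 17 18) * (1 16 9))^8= ((1 16 9)(10 13 17 18))^8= (18)(1 9 16)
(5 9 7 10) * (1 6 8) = (1 6 8)(5 9 7 10) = [0, 6, 2, 3, 4, 9, 8, 10, 1, 7, 5]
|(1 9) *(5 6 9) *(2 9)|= |(1 5 6 2 9)|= 5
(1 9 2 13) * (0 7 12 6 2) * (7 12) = [12, 9, 13, 3, 4, 5, 2, 7, 8, 0, 10, 11, 6, 1] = (0 12 6 2 13 1 9)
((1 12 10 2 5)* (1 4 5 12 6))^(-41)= ((1 6)(2 12 10)(4 5))^(-41)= (1 6)(2 12 10)(4 5)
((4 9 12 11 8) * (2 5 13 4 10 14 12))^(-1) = (2 9 4 13 5)(8 11 12 14 10)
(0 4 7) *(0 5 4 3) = (0 3)(4 7 5) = [3, 1, 2, 0, 7, 4, 6, 5]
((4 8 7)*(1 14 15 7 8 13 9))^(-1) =(1 9 13 4 7 15 14)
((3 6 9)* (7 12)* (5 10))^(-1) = (3 9 6)(5 10)(7 12)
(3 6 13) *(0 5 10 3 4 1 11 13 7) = (0 5 10 3 6 7)(1 11 13 4) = [5, 11, 2, 6, 1, 10, 7, 0, 8, 9, 3, 13, 12, 4]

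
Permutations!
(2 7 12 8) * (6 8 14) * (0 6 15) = (0 6 8 2 7 12 14 15) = [6, 1, 7, 3, 4, 5, 8, 12, 2, 9, 10, 11, 14, 13, 15, 0]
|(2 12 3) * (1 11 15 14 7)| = |(1 11 15 14 7)(2 12 3)| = 15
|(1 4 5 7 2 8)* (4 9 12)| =8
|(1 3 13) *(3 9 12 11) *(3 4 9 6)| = 4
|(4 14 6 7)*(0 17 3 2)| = 4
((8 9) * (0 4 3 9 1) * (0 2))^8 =(0 4 3 9 8 1 2)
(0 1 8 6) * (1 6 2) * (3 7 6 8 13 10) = (0 8 2 1 13 10 3 7 6) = [8, 13, 1, 7, 4, 5, 0, 6, 2, 9, 3, 11, 12, 10]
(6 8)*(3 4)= [0, 1, 2, 4, 3, 5, 8, 7, 6]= (3 4)(6 8)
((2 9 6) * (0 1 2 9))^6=((0 1 2)(6 9))^6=(9)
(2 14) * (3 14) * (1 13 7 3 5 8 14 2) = [0, 13, 5, 2, 4, 8, 6, 3, 14, 9, 10, 11, 12, 7, 1] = (1 13 7 3 2 5 8 14)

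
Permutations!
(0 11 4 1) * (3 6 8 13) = (0 11 4 1)(3 6 8 13) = [11, 0, 2, 6, 1, 5, 8, 7, 13, 9, 10, 4, 12, 3]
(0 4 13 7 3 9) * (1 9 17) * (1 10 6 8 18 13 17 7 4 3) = (0 3 7 1 9)(4 17 10 6 8 18 13) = [3, 9, 2, 7, 17, 5, 8, 1, 18, 0, 6, 11, 12, 4, 14, 15, 16, 10, 13]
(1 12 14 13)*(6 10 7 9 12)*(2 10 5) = [0, 6, 10, 3, 4, 2, 5, 9, 8, 12, 7, 11, 14, 1, 13] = (1 6 5 2 10 7 9 12 14 13)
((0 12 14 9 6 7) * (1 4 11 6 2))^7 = ((0 12 14 9 2 1 4 11 6 7))^7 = (0 11 2 12 6 1 14 7 4 9)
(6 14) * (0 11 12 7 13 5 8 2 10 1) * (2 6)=[11, 0, 10, 3, 4, 8, 14, 13, 6, 9, 1, 12, 7, 5, 2]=(0 11 12 7 13 5 8 6 14 2 10 1)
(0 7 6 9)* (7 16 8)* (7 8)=(0 16 7 6 9)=[16, 1, 2, 3, 4, 5, 9, 6, 8, 0, 10, 11, 12, 13, 14, 15, 7]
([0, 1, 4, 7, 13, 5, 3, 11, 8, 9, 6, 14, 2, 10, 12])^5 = (2 3)(4 7)(6 12)(10 14)(11 13)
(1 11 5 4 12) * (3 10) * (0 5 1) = (0 5 4 12)(1 11)(3 10) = [5, 11, 2, 10, 12, 4, 6, 7, 8, 9, 3, 1, 0]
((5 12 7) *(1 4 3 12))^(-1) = (1 5 7 12 3 4)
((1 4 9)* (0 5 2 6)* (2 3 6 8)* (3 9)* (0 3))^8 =(0 1 5 4 9)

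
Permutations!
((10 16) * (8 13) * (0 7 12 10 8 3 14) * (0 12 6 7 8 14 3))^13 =((0 8 13)(6 7)(10 16 14 12))^13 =(0 8 13)(6 7)(10 16 14 12)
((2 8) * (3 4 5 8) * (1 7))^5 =((1 7)(2 3 4 5 8))^5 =(8)(1 7)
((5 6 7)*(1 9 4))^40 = (1 9 4)(5 6 7)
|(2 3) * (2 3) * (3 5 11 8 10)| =|(3 5 11 8 10)| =5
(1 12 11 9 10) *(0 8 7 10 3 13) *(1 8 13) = (0 13)(1 12 11 9 3)(7 10 8) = [13, 12, 2, 1, 4, 5, 6, 10, 7, 3, 8, 9, 11, 0]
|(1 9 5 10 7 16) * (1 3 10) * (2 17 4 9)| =12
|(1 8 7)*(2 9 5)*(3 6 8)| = 15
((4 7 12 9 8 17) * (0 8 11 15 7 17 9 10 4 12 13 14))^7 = ((0 8 9 11 15 7 13 14)(4 17 12 10))^7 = (0 14 13 7 15 11 9 8)(4 10 12 17)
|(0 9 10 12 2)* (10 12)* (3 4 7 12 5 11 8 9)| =12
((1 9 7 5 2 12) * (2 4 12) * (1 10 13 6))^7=(1 13 12 5 9 6 10 4 7)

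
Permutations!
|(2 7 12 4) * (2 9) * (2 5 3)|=7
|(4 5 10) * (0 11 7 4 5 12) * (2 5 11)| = 8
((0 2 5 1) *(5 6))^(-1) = (0 1 5 6 2)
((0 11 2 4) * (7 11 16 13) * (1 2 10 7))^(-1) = (0 4 2 1 13 16)(7 10 11)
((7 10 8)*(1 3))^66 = ((1 3)(7 10 8))^66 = (10)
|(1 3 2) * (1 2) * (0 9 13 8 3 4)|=7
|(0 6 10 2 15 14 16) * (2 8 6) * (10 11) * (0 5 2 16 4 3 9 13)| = |(0 16 5 2 15 14 4 3 9 13)(6 11 10 8)| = 20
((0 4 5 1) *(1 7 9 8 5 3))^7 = (0 1 3 4)(5 8 9 7)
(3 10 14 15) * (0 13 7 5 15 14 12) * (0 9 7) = [13, 1, 2, 10, 4, 15, 6, 5, 8, 7, 12, 11, 9, 0, 14, 3] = (0 13)(3 10 12 9 7 5 15)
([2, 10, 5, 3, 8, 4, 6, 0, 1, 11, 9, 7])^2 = (0 5 8 10 11)(1 9 7 2 4)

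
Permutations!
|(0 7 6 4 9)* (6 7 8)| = 5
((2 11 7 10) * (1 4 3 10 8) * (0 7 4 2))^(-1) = ((0 7 8 1 2 11 4 3 10))^(-1) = (0 10 3 4 11 2 1 8 7)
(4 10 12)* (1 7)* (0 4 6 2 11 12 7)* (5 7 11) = [4, 0, 5, 3, 10, 7, 2, 1, 8, 9, 11, 12, 6] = (0 4 10 11 12 6 2 5 7 1)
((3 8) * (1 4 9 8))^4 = (1 3 8 9 4)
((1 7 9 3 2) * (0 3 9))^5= (9)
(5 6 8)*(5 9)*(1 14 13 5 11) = [0, 14, 2, 3, 4, 6, 8, 7, 9, 11, 10, 1, 12, 5, 13] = (1 14 13 5 6 8 9 11)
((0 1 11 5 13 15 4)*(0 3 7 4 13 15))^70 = (0 15 11)(1 13 5)(3 7 4)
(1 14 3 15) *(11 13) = (1 14 3 15)(11 13) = [0, 14, 2, 15, 4, 5, 6, 7, 8, 9, 10, 13, 12, 11, 3, 1]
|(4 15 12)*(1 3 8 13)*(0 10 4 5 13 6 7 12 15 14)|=8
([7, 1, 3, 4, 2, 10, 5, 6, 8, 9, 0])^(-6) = (0 10 5 6 7)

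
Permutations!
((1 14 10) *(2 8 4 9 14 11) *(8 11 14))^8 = (1 10 14)(4 8 9)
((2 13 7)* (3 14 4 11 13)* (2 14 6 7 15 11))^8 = (2 6 14)(3 7 4)(11 15 13)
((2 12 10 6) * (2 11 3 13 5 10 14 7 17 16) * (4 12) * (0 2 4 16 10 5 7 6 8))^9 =(0 13 12 8 3 4 10 11 16 17 6 2 7 14)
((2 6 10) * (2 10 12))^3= (12)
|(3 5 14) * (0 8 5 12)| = 6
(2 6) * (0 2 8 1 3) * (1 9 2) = (0 1 3)(2 6 8 9) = [1, 3, 6, 0, 4, 5, 8, 7, 9, 2]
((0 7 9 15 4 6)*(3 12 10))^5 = (0 6 4 15 9 7)(3 10 12) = ((0 7 9 15 4 6)(3 12 10))^5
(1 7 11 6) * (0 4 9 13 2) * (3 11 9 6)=(0 4 6 1 7 9 13 2)(3 11)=[4, 7, 0, 11, 6, 5, 1, 9, 8, 13, 10, 3, 12, 2]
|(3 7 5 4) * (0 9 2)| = |(0 9 2)(3 7 5 4)| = 12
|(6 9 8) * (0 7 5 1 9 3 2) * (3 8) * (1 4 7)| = |(0 1 9 3 2)(4 7 5)(6 8)| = 30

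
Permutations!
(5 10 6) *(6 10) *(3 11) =(3 11)(5 6) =[0, 1, 2, 11, 4, 6, 5, 7, 8, 9, 10, 3]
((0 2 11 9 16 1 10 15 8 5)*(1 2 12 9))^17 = (0 1 12 10 9 15 16 8 2 5 11) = ((0 12 9 16 2 11 1 10 15 8 5))^17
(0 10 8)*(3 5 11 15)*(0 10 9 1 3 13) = (0 9 1 3 5 11 15 13)(8 10) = [9, 3, 2, 5, 4, 11, 6, 7, 10, 1, 8, 15, 12, 0, 14, 13]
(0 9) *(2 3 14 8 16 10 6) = [9, 1, 3, 14, 4, 5, 2, 7, 16, 0, 6, 11, 12, 13, 8, 15, 10] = (0 9)(2 3 14 8 16 10 6)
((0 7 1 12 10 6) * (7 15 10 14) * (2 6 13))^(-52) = ((0 15 10 13 2 6)(1 12 14 7))^(-52) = (0 10 2)(6 15 13)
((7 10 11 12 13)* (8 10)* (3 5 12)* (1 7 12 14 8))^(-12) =((1 7)(3 5 14 8 10 11)(12 13))^(-12) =(14)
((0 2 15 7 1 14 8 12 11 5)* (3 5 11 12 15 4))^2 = (0 4 5 2 3)(1 8 7 14 15)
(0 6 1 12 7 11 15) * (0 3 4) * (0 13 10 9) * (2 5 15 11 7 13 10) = (0 6 1 12 13 2 5 15 3 4 10 9) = [6, 12, 5, 4, 10, 15, 1, 7, 8, 0, 9, 11, 13, 2, 14, 3]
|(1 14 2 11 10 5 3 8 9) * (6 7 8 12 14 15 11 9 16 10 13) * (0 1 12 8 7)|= |(0 1 15 11 13 6)(2 9 12 14)(3 8 16 10 5)|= 60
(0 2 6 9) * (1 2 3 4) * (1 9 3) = (0 1 2 6 3 4 9) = [1, 2, 6, 4, 9, 5, 3, 7, 8, 0]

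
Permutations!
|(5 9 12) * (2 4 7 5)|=6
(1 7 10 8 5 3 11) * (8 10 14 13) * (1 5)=(1 7 14 13 8)(3 11 5)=[0, 7, 2, 11, 4, 3, 6, 14, 1, 9, 10, 5, 12, 8, 13]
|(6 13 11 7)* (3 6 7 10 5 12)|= 7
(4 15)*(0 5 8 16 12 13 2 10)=(0 5 8 16 12 13 2 10)(4 15)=[5, 1, 10, 3, 15, 8, 6, 7, 16, 9, 0, 11, 13, 2, 14, 4, 12]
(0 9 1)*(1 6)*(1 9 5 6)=(0 5 6 9 1)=[5, 0, 2, 3, 4, 6, 9, 7, 8, 1]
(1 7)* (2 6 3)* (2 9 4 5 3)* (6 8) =[0, 7, 8, 9, 5, 3, 2, 1, 6, 4] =(1 7)(2 8 6)(3 9 4 5)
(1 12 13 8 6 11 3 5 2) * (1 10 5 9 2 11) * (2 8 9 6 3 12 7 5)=(1 7 5 11 12 13 9 8 3 6)(2 10)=[0, 7, 10, 6, 4, 11, 1, 5, 3, 8, 2, 12, 13, 9]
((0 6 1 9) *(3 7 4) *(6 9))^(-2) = (9)(3 7 4)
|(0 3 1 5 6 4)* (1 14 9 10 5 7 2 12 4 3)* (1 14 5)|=9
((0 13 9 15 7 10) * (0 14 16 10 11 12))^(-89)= (0 9 7 12 13 15 11)(10 14 16)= ((0 13 9 15 7 11 12)(10 14 16))^(-89)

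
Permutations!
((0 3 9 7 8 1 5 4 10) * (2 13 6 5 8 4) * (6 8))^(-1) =(0 10 4 7 9 3)(1 8 13 2 5 6)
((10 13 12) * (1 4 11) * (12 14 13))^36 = ((1 4 11)(10 12)(13 14))^36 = (14)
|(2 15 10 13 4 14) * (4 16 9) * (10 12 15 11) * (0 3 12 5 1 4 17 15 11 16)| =18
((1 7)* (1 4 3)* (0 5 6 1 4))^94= (0 7 1 6 5)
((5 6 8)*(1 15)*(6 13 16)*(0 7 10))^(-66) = (5 8 6 16 13) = ((0 7 10)(1 15)(5 13 16 6 8))^(-66)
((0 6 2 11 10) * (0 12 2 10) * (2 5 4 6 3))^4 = ((0 3 2 11)(4 6 10 12 5))^4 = (4 5 12 10 6)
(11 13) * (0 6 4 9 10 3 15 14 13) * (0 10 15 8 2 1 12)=(0 6 4 9 15 14 13 11 10 3 8 2 1 12)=[6, 12, 1, 8, 9, 5, 4, 7, 2, 15, 3, 10, 0, 11, 13, 14]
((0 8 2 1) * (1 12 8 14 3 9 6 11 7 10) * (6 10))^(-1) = ((0 14 3 9 10 1)(2 12 8)(6 11 7))^(-1) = (0 1 10 9 3 14)(2 8 12)(6 7 11)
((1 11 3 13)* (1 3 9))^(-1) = (1 9 11)(3 13)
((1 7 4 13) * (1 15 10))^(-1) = (1 10 15 13 4 7)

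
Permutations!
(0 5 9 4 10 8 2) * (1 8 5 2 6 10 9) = (0 2)(1 8 6 10 5)(4 9) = [2, 8, 0, 3, 9, 1, 10, 7, 6, 4, 5]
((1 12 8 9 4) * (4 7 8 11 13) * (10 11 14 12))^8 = ((1 10 11 13 4)(7 8 9)(12 14))^8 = (14)(1 13 10 4 11)(7 9 8)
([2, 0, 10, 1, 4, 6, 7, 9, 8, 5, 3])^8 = (0 3 2 1 10)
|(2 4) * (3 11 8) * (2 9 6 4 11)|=12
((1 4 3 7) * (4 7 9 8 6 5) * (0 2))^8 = (3 8 5)(4 9 6)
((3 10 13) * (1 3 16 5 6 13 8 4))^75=((1 3 10 8 4)(5 6 13 16))^75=(5 16 13 6)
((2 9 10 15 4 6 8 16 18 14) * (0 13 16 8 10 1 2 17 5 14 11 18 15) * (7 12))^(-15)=(0 10 6 4 15 16 13)(7 12)(11 18)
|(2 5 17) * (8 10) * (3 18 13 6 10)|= |(2 5 17)(3 18 13 6 10 8)|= 6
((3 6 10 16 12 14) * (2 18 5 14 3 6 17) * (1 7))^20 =(18)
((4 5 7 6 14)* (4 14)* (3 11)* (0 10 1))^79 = ((14)(0 10 1)(3 11)(4 5 7 6))^79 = (14)(0 10 1)(3 11)(4 6 7 5)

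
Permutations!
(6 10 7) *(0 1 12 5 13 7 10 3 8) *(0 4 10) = (0 1 12 5 13 7 6 3 8 4 10) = [1, 12, 2, 8, 10, 13, 3, 6, 4, 9, 0, 11, 5, 7]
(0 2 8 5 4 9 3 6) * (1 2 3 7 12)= (0 3 6)(1 2 8 5 4 9 7 12)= [3, 2, 8, 6, 9, 4, 0, 12, 5, 7, 10, 11, 1]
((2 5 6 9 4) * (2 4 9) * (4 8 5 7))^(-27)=((9)(2 7 4 8 5 6))^(-27)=(9)(2 8)(4 6)(5 7)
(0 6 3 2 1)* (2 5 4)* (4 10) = [6, 0, 1, 5, 2, 10, 3, 7, 8, 9, 4] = (0 6 3 5 10 4 2 1)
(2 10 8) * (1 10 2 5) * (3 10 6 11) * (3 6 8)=(1 8 5)(3 10)(6 11)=[0, 8, 2, 10, 4, 1, 11, 7, 5, 9, 3, 6]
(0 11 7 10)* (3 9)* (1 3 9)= [11, 3, 2, 1, 4, 5, 6, 10, 8, 9, 0, 7]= (0 11 7 10)(1 3)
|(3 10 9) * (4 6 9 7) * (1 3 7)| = 12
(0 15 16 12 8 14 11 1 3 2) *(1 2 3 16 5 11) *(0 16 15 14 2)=(0 14 1 15 5 11)(2 16 12 8)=[14, 15, 16, 3, 4, 11, 6, 7, 2, 9, 10, 0, 8, 13, 1, 5, 12]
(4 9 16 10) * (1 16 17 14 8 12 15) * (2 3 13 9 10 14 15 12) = (1 16 14 8 2 3 13 9 17 15)(4 10) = [0, 16, 3, 13, 10, 5, 6, 7, 2, 17, 4, 11, 12, 9, 8, 1, 14, 15]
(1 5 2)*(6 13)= (1 5 2)(6 13)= [0, 5, 1, 3, 4, 2, 13, 7, 8, 9, 10, 11, 12, 6]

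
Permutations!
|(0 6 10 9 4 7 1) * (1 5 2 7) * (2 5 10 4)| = |(0 6 4 1)(2 7 10 9)| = 4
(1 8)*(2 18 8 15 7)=(1 15 7 2 18 8)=[0, 15, 18, 3, 4, 5, 6, 2, 1, 9, 10, 11, 12, 13, 14, 7, 16, 17, 8]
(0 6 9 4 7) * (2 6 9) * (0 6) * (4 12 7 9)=(0 4 9 12 7 6 2)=[4, 1, 0, 3, 9, 5, 2, 6, 8, 12, 10, 11, 7]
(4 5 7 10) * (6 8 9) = (4 5 7 10)(6 8 9) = [0, 1, 2, 3, 5, 7, 8, 10, 9, 6, 4]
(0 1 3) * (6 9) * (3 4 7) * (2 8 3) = (0 1 4 7 2 8 3)(6 9) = [1, 4, 8, 0, 7, 5, 9, 2, 3, 6]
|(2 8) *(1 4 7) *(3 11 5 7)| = 6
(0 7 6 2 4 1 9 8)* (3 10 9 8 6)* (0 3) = (0 7)(1 8 3 10 9 6 2 4) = [7, 8, 4, 10, 1, 5, 2, 0, 3, 6, 9]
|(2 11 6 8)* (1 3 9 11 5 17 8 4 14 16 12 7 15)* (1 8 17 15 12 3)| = |(17)(2 5 15 8)(3 9 11 6 4 14 16)(7 12)| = 28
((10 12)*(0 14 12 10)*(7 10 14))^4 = ((0 7 10 14 12))^4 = (0 12 14 10 7)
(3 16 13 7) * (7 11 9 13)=[0, 1, 2, 16, 4, 5, 6, 3, 8, 13, 10, 9, 12, 11, 14, 15, 7]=(3 16 7)(9 13 11)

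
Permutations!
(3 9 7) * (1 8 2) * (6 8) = (1 6 8 2)(3 9 7) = [0, 6, 1, 9, 4, 5, 8, 3, 2, 7]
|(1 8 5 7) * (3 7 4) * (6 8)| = |(1 6 8 5 4 3 7)| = 7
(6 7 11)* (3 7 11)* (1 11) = (1 11 6)(3 7) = [0, 11, 2, 7, 4, 5, 1, 3, 8, 9, 10, 6]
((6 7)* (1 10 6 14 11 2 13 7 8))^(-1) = (1 8 6 10)(2 11 14 7 13)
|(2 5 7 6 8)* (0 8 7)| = 4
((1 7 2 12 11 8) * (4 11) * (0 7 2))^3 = (0 7)(1 4)(2 11)(8 12) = ((0 7)(1 2 12 4 11 8))^3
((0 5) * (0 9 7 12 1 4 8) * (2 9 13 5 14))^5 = (0 12 14 1 2 4 9 8 7)(5 13)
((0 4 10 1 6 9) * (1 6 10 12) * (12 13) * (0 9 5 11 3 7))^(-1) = (0 7 3 11 5 6 10 1 12 13 4)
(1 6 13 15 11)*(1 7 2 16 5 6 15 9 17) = (1 15 11 7 2 16 5 6 13 9 17) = [0, 15, 16, 3, 4, 6, 13, 2, 8, 17, 10, 7, 12, 9, 14, 11, 5, 1]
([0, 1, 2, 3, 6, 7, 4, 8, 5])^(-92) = (5 7 8)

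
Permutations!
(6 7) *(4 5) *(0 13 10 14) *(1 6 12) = (0 13 10 14)(1 6 7 12)(4 5) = [13, 6, 2, 3, 5, 4, 7, 12, 8, 9, 14, 11, 1, 10, 0]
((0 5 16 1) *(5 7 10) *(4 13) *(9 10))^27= (0 1 16 5 10 9 7)(4 13)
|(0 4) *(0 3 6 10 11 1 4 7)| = 6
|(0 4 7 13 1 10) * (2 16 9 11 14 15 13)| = 12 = |(0 4 7 2 16 9 11 14 15 13 1 10)|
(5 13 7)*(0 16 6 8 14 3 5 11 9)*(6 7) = (0 16 7 11 9)(3 5 13 6 8 14) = [16, 1, 2, 5, 4, 13, 8, 11, 14, 0, 10, 9, 12, 6, 3, 15, 7]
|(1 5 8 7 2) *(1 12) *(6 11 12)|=8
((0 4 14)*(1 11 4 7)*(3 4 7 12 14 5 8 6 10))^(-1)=((0 12 14)(1 11 7)(3 4 5 8 6 10))^(-1)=(0 14 12)(1 7 11)(3 10 6 8 5 4)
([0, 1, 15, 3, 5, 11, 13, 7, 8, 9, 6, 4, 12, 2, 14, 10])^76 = [0, 1, 15, 3, 5, 11, 13, 7, 8, 9, 6, 4, 12, 2, 14, 10]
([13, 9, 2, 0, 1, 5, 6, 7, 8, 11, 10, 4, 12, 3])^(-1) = (0 3 13)(1 4 11 9)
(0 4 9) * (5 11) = (0 4 9)(5 11) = [4, 1, 2, 3, 9, 11, 6, 7, 8, 0, 10, 5]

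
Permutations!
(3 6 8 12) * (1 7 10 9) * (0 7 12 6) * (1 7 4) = (0 4 1 12 3)(6 8)(7 10 9) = [4, 12, 2, 0, 1, 5, 8, 10, 6, 7, 9, 11, 3]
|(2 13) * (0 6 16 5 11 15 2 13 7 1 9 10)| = 11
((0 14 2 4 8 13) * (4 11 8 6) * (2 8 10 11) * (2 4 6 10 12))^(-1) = ((0 14 8 13)(2 4 10 11 12))^(-1) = (0 13 8 14)(2 12 11 10 4)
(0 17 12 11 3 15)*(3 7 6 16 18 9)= (0 17 12 11 7 6 16 18 9 3 15)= [17, 1, 2, 15, 4, 5, 16, 6, 8, 3, 10, 7, 11, 13, 14, 0, 18, 12, 9]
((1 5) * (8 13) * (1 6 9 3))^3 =((1 5 6 9 3)(8 13))^3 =(1 9 5 3 6)(8 13)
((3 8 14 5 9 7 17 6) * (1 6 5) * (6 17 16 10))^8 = ((1 17 5 9 7 16 10 6 3 8 14))^8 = (1 3 16 5 14 6 7 17 8 10 9)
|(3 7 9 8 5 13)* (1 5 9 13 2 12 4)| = |(1 5 2 12 4)(3 7 13)(8 9)| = 30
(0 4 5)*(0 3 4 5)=[5, 1, 2, 4, 0, 3]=(0 5 3 4)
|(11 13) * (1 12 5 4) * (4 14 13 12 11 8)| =|(1 11 12 5 14 13 8 4)| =8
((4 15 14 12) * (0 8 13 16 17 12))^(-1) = (0 14 15 4 12 17 16 13 8)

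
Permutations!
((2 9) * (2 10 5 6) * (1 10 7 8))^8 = (10)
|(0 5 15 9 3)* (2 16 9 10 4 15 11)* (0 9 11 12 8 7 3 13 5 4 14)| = |(0 4 15 10 14)(2 16 11)(3 9 13 5 12 8 7)| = 105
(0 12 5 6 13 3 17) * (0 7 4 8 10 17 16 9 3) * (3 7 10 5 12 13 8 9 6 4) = (0 13)(3 16 6 8 5 4 9 7)(10 17) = [13, 1, 2, 16, 9, 4, 8, 3, 5, 7, 17, 11, 12, 0, 14, 15, 6, 10]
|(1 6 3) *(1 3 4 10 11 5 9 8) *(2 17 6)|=|(1 2 17 6 4 10 11 5 9 8)|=10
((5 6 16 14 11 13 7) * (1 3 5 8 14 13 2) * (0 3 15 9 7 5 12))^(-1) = (0 12 3)(1 2 11 14 8 7 9 15)(5 13 16 6)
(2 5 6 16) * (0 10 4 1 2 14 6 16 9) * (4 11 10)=(0 4 1 2 5 16 14 6 9)(10 11)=[4, 2, 5, 3, 1, 16, 9, 7, 8, 0, 11, 10, 12, 13, 6, 15, 14]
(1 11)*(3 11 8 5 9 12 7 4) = (1 8 5 9 12 7 4 3 11) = [0, 8, 2, 11, 3, 9, 6, 4, 5, 12, 10, 1, 7]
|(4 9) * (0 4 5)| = |(0 4 9 5)| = 4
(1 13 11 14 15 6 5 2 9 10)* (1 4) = [0, 13, 9, 3, 1, 2, 5, 7, 8, 10, 4, 14, 12, 11, 15, 6] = (1 13 11 14 15 6 5 2 9 10 4)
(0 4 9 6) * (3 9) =(0 4 3 9 6) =[4, 1, 2, 9, 3, 5, 0, 7, 8, 6]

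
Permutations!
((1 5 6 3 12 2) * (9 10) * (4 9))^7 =((1 5 6 3 12 2)(4 9 10))^7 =(1 5 6 3 12 2)(4 9 10)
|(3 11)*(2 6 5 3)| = |(2 6 5 3 11)| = 5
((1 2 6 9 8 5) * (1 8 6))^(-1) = (1 2)(5 8)(6 9)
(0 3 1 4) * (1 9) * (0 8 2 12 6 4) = [3, 0, 12, 9, 8, 5, 4, 7, 2, 1, 10, 11, 6] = (0 3 9 1)(2 12 6 4 8)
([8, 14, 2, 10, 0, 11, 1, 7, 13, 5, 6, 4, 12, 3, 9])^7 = (0 14 13 5 10 4 1 8 9 3 11 6)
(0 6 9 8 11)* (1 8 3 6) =(0 1 8 11)(3 6 9) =[1, 8, 2, 6, 4, 5, 9, 7, 11, 3, 10, 0]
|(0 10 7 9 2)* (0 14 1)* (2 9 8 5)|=8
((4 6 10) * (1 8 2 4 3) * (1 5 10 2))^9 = ((1 8)(2 4 6)(3 5 10))^9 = (10)(1 8)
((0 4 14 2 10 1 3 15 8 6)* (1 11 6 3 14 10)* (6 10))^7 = (0 4 6)(1 14 2)(3 15 8)(10 11)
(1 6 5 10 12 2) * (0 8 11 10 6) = (0 8 11 10 12 2 1)(5 6) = [8, 0, 1, 3, 4, 6, 5, 7, 11, 9, 12, 10, 2]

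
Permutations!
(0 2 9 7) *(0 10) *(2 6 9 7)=[6, 1, 7, 3, 4, 5, 9, 10, 8, 2, 0]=(0 6 9 2 7 10)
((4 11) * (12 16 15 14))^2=((4 11)(12 16 15 14))^2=(12 15)(14 16)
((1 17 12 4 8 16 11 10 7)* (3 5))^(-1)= (1 7 10 11 16 8 4 12 17)(3 5)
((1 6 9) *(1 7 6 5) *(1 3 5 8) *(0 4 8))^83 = (0 1 8 4)(3 5)(6 7 9)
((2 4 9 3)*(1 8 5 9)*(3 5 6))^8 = ((1 8 6 3 2 4)(5 9))^8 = (9)(1 6 2)(3 4 8)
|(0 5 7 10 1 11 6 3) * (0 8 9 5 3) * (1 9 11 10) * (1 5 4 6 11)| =8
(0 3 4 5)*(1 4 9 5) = (0 3 9 5)(1 4) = [3, 4, 2, 9, 1, 0, 6, 7, 8, 5]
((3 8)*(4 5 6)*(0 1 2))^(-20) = (8)(0 1 2)(4 5 6) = ((0 1 2)(3 8)(4 5 6))^(-20)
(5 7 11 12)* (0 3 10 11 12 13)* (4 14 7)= (0 3 10 11 13)(4 14 7 12 5)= [3, 1, 2, 10, 14, 4, 6, 12, 8, 9, 11, 13, 5, 0, 7]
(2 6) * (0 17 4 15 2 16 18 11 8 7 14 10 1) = (0 17 4 15 2 6 16 18 11 8 7 14 10 1) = [17, 0, 6, 3, 15, 5, 16, 14, 7, 9, 1, 8, 12, 13, 10, 2, 18, 4, 11]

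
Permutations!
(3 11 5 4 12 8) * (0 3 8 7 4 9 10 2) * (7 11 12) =(0 3 12 11 5 9 10 2)(4 7) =[3, 1, 0, 12, 7, 9, 6, 4, 8, 10, 2, 5, 11]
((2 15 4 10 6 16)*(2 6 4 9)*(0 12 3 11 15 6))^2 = (0 3 15 2 16 12 11 9 6)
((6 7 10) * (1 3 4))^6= ((1 3 4)(6 7 10))^6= (10)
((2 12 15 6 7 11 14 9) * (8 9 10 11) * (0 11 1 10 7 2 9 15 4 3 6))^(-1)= (0 15 8 7 14 11)(1 10)(2 6 3 4 12)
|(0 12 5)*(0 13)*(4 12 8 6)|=7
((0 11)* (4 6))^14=(11)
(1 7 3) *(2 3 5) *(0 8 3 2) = (0 8 3 1 7 5) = [8, 7, 2, 1, 4, 0, 6, 5, 3]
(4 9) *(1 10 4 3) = [0, 10, 2, 1, 9, 5, 6, 7, 8, 3, 4] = (1 10 4 9 3)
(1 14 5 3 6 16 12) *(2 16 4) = [0, 14, 16, 6, 2, 3, 4, 7, 8, 9, 10, 11, 1, 13, 5, 15, 12] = (1 14 5 3 6 4 2 16 12)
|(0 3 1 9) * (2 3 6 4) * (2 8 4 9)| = |(0 6 9)(1 2 3)(4 8)| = 6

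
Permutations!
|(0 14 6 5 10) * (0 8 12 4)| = 8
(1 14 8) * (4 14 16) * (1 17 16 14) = (1 14 8 17 16 4) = [0, 14, 2, 3, 1, 5, 6, 7, 17, 9, 10, 11, 12, 13, 8, 15, 4, 16]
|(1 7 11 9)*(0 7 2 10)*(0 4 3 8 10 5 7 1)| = |(0 1 2 5 7 11 9)(3 8 10 4)| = 28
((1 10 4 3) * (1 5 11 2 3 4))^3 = ((1 10)(2 3 5 11))^3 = (1 10)(2 11 5 3)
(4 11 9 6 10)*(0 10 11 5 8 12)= (0 10 4 5 8 12)(6 11 9)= [10, 1, 2, 3, 5, 8, 11, 7, 12, 6, 4, 9, 0]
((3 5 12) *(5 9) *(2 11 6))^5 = ((2 11 6)(3 9 5 12))^5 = (2 6 11)(3 9 5 12)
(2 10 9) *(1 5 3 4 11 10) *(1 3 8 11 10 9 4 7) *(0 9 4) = (0 9 2 3 7 1 5 8 11 4 10) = [9, 5, 3, 7, 10, 8, 6, 1, 11, 2, 0, 4]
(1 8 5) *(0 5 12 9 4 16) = (0 5 1 8 12 9 4 16) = [5, 8, 2, 3, 16, 1, 6, 7, 12, 4, 10, 11, 9, 13, 14, 15, 0]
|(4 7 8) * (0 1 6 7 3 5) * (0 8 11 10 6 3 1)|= 20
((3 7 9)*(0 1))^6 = (9)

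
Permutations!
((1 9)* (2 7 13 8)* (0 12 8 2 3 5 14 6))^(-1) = (0 6 14 5 3 8 12)(1 9)(2 13 7)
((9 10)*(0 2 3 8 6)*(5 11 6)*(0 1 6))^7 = ((0 2 3 8 5 11)(1 6)(9 10))^7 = (0 2 3 8 5 11)(1 6)(9 10)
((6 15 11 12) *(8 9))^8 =(15)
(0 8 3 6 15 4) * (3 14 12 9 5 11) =[8, 1, 2, 6, 0, 11, 15, 7, 14, 5, 10, 3, 9, 13, 12, 4] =(0 8 14 12 9 5 11 3 6 15 4)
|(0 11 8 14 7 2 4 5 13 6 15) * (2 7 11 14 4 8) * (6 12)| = |(0 14 11 2 8 4 5 13 12 6 15)| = 11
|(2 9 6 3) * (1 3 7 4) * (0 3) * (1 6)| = |(0 3 2 9 1)(4 6 7)| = 15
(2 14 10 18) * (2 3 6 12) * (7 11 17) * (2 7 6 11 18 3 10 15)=[0, 1, 14, 11, 4, 5, 12, 18, 8, 9, 3, 17, 7, 13, 15, 2, 16, 6, 10]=(2 14 15)(3 11 17 6 12 7 18 10)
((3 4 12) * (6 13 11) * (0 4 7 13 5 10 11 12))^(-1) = (0 4)(3 12 13 7)(5 6 11 10)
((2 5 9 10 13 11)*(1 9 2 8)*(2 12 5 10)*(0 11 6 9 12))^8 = ((0 11 8 1 12 5)(2 10 13 6 9))^8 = (0 8 12)(1 5 11)(2 6 10 9 13)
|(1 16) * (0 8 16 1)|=|(0 8 16)|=3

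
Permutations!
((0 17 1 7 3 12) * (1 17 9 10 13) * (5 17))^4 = (17)(0 1)(3 10)(7 9)(12 13)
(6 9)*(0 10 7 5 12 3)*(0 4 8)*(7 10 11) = (0 11 7 5 12 3 4 8)(6 9) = [11, 1, 2, 4, 8, 12, 9, 5, 0, 6, 10, 7, 3]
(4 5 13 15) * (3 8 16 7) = [0, 1, 2, 8, 5, 13, 6, 3, 16, 9, 10, 11, 12, 15, 14, 4, 7] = (3 8 16 7)(4 5 13 15)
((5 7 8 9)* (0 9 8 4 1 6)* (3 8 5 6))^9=((0 9 6)(1 3 8 5 7 4))^9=(9)(1 5)(3 7)(4 8)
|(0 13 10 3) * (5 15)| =|(0 13 10 3)(5 15)| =4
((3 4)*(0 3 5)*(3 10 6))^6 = (10)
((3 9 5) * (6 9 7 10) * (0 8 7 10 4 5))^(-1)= ((0 8 7 4 5 3 10 6 9))^(-1)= (0 9 6 10 3 5 4 7 8)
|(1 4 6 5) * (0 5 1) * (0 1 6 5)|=3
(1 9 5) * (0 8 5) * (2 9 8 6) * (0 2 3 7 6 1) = (0 1 8 5)(2 9)(3 7 6) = [1, 8, 9, 7, 4, 0, 3, 6, 5, 2]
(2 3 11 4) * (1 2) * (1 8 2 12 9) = (1 12 9)(2 3 11 4 8) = [0, 12, 3, 11, 8, 5, 6, 7, 2, 1, 10, 4, 9]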